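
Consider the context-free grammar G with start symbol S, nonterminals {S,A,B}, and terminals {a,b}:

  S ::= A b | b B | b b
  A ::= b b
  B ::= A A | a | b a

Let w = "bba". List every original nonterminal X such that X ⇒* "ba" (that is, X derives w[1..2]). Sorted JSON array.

Convert to CNF:
  S -> A T0 | T0 B | T0 T0
  A -> T0 T0
  B -> A A | T0 T1 | a
  T0 -> b
  T1 -> a

CYK fill (cells [i..j] with 1 ≤ i ≤ j ≤ 2 only):
  cell(1,1) b: {T0}  orig:{}
  cell(2,2) a: {B,T1}  orig:{B}
  cell(1,2) ba: {B,S}

Original NTs in T[1,2] deriving "ba": ["B", "S"]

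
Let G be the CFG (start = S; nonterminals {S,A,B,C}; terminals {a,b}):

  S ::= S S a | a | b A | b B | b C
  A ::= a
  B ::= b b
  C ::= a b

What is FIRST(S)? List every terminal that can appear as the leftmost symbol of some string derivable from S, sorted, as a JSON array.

FIRST sets, iterate to fixpoint:
iter 1:
  A via A→a: +{a}
  B via B→b b: +{b}
  C via C→a b: +{a}
  S via S→a: +{a}
  S via S→b A: +{b}
  FIRST[S]={a,b}  FIRST[A]={a}  FIRST[B]={b}  FIRST[C]={a}
iter 2: (stable)
  FIRST[S]={a,b}  FIRST[A]={a}  FIRST[B]={b}  FIRST[C]={a}

FIRST(S) = ["a", "b"]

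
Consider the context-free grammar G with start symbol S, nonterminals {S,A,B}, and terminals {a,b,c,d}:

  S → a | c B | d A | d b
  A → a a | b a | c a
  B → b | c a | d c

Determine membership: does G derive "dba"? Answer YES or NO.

CNF form of G:
  S -> T2 B | T3 A | T3 T1 | a
  A -> T0 T0 | T1 T0 | T2 T0
  B -> T2 T0 | T3 T2 | b
  T0 -> a
  T1 -> b
  T2 -> c
  T3 -> d

CYK table (by increasing span):
  cell(0,0) d: {T3}  orig:{}
  cell(1,1) b: {B,T1}  orig:{B}
  cell(2,2) a: {S,T0}  orig:{S}
  cell(0,1) db: {S}
  cell(1,2) ba: {A}
  cell(0,2) dba: {S}

S ∈ T[0,2] ⇒ YES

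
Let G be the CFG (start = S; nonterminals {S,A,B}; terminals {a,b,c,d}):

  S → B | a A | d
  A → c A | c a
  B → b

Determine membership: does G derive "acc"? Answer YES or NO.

Convert to CNF:
  S -> T1 A | b | d
  A -> T0 A | T0 T1
  B -> b
  T0 -> c
  T1 -> a

Fill CYK table bottom-up:
  T[0,0] 'a' = {T1}  orig:{}
  T[1,1] 'c' = {T0}  orig:{}
  T[2,2] 'c' = {T0}  orig:{}
  T[0,1] 'ac' = ∅
  T[1,2] 'cc' = ∅
  T[0,2] 'acc' = ∅

S ∉ T[0,2] ⇒ NO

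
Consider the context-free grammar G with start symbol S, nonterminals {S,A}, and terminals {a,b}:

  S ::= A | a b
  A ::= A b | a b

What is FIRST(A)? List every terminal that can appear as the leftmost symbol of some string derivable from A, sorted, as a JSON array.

FIRST iteration:
pass 1:
  A via A→a b: +{a}
  S via S→A: +{a}
  S: {a}  A: {a}
pass 2: (no change)
  S: {a}  A: {a}

FIRST(A) = ["a"]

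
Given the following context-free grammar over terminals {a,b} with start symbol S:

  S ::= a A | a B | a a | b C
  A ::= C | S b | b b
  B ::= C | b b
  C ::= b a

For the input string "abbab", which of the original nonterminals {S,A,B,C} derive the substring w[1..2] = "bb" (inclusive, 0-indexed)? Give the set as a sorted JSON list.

Convert to CNF:
  S -> T0 C | T1 A | T1 B | T1 T1
  A -> S T0 | T0 T0 | T0 T1
  B -> T0 T0 | T0 T1
  C -> T0 T1
  T0 -> b
  T1 -> a

CYK fill, restricted to cells inside w[1..2]:
  T[1,1] 'b' = {T0}  orig:{}
  T[2,2] 'b' = {T0}  orig:{}
  T[1,2] 'bb' = {A,B}

Original NTs in T[1,2] deriving "bb": ["A", "B"]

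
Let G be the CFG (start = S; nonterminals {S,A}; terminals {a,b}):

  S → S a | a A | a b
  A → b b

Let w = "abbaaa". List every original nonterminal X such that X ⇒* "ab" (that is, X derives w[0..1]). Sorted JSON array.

CNF form of G:
  S -> S T1 | T1 A | T1 T0
  A -> T0 T0
  T0 -> b
  T1 -> a

CYK fill — only the sub-triangle for w[0..1]:
  cell(0,0) a: {T1}  orig:{}
  cell(1,1) b: {T0}  orig:{}
  cell(0,1) ab: {S}

Original NTs in T[0,1] deriving "ab": ["S"]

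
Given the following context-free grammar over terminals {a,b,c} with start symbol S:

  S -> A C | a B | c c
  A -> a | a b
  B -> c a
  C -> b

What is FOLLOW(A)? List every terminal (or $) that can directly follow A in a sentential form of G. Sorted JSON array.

FIRST sets, iterate to fixpoint:
[1]
  A via A→a: +{a}
  B via B→c a: +{c}
  C via C→b: +{b}
  S via S→A C: +{a}
  S via S→c c: +{c}
  S: {a,c}  A: {a}  B: {c}  C: {b}
[2] (stable)
  S: {a,c}  A: {a}  B: {c}  C: {b}

Compute FOLLOW by fixpoint:
FOLLOW(S) := {$}
[1]
  S→A C: FOLLOW(A) ⊇ FIRST(C) = {b}; new: +{b}
  S→A C: FOLLOW(C) ⊇ FOLLOW(S) ⊇ {$}; new: +{$}
  S→a B: FOLLOW(B) ⊇ FOLLOW(S) ⊇ {$}; new: +{$}
  FOLLOW[S]={$}  FOLLOW[A]={b}  FOLLOW[B]={$}  FOLLOW[C]={$}
[2] — fixpoint
  FOLLOW[S]={$}  FOLLOW[A]={b}  FOLLOW[B]={$}  FOLLOW[C]={$}

FOLLOW(A) = ["b"]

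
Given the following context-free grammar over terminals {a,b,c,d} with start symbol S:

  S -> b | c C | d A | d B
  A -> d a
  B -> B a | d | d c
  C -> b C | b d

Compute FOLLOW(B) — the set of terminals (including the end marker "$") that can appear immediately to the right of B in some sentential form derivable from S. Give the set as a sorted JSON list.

FIRST sets, iterate to fixpoint:
pass 1:
  A via A→d a: +{d}
  B via B→d: +{d}
  C via C→b C: +{b}
  S via S→b: +{b}
  S via S→c C: +{c}
  S via S→d A: +{d}
  FIRST(S)={b,c,d}  FIRST(A)={d}  FIRST(B)={d}  FIRST(C)={b}
pass 2: done
  FIRST(S)={b,c,d}  FIRST(A)={d}  FIRST(B)={d}  FIRST(C)={b}

Compute FOLLOW by fixpoint:
seed FOLLOW(S) with $
pass 1:
  B→B a: FOLLOW(B) ⊇ FIRST(a) = {a}; new: +{a}
  S→c C: FOLLOW(C) ⊇ FOLLOW(S) ⊇ {$}; new: +{$}
  S→d A: FOLLOW(A) ⊇ FOLLOW(S) ⊇ {$}; new: +{$}
  S→d B: FOLLOW(B) ⊇ FOLLOW(S) ⊇ {$}; new: +{$}
  S: {$}  A: {$}  B: {$,a}  C: {$}
pass 2: — fixpoint
  S: {$}  A: {$}  B: {$,a}  C: {$}

FOLLOW(B) = ["$", "a"]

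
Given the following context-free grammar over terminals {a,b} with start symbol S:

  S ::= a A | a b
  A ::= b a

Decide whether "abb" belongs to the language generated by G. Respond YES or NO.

Convert to CNF:
  S -> T1 A | T1 T0
  A -> T0 T1
  T0 -> b
  T1 -> a

CYK table (by increasing span):
  cell(0,0) a: {T1}  orig:{}
  cell(1,1) b: {T0}  orig:{}
  cell(2,2) b: {T0}  orig:{}
  cell(0,1) ab: {S}
  cell(1,2) bb: ∅
  cell(0,2) abb: ∅

S ∉ T[0,2] ⇒ NO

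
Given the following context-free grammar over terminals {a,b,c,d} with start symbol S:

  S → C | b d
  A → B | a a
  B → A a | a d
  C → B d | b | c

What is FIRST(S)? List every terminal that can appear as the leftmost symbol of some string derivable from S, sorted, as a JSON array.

FIRST iteration:
pass 1:
  A via A→a a: +{a}
  B via B→A a: +{a}
  C via C→B d: +{a}
  C via C→b: +{b}
  C via C→c: +{c}
  S via S→C: +{a,b,c}
  FIRST[S]={a,b,c}  FIRST[A]={a}  FIRST[B]={a}  FIRST[C]={a,b,c}
pass 2: done
  FIRST[S]={a,b,c}  FIRST[A]={a}  FIRST[B]={a}  FIRST[C]={a,b,c}

FIRST(S) = ["a", "b", "c"]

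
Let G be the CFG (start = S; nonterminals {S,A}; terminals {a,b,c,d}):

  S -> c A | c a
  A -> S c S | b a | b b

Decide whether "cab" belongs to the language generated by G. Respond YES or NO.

CNF form of G:
  S -> T0 A | T0 T2
  A -> S X3 | T1 T1 | T1 T2
  T0 -> c
  T1 -> b
  T2 -> a
  X3 -> T0 S

CYK fill:
  T[0,0] 'c' = {T0}  orig:{}
  T[1,1] 'a' = {T2}  orig:{}
  T[2,2] 'b' = {T1}  orig:{}
  T[0,1] 'ca' = {S}
  T[1,2] 'ab' = ∅
  T[0,2] 'cab' = ∅

S ∉ T[0,2] ⇒ NO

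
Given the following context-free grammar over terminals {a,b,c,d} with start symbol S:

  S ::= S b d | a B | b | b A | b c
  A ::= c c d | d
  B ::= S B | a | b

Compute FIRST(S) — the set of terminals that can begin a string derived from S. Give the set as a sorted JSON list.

FIRST iteration:
pass 1:
  A via A→c c d: +{c}
  A via A→d: +{d}
  B via B→a: +{a}
  B via B→b: +{b}
  S via S→a B: +{a}
  S via S→b: +{b}
  FIRST[S]={a,b}  FIRST[A]={c,d}  FIRST[B]={a,b}
pass 2: (no change)
  FIRST[S]={a,b}  FIRST[A]={c,d}  FIRST[B]={a,b}

FIRST(S) = ["a", "b"]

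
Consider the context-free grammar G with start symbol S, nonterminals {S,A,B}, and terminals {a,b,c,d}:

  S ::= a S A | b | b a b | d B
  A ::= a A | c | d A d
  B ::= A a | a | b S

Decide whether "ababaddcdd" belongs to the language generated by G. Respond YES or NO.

Convert to CNF:
  S -> T0 X4 | T1 B | T2 X5 | b
  A -> T0 A | T1 X3 | c
  B -> A T0 | T2 S | a
  T0 -> a
  T1 -> d
  T2 -> b
  X3 -> A T1
  X4 -> S A
  X5 -> T0 T2

CYK fill:
  [0..0]={B,T0}  "a"  orig:{B}
  [1..1]={S,T2}  "b"  orig:{S}
  [2..2]={B,T0}  "a"  orig:{B}
  [3..3]={S,T2}  "b"  orig:{S}
  [4..4]={B,T0}  "a"  orig:{B}
  [5..5]={T1}  "d"  orig:{}
  [6..6]={T1}  "d"  orig:{}
  [7..7]={A}  "c"
  [8..8]={T1}  "d"  orig:{}
  [9..9]={T1}  "d"  orig:{}
  [0..1]={X5}  "ab"  orig:{}
  [1..2]=∅  "ba"
  [2..3]={X5}  "ab"  orig:{}
  [3..4]=∅  "ba"
  [4..5]=∅  "ad"
  [5..6]=∅  "dd"
  [6..7]=∅  "dc"
  [7..8]={X3}  "cd"  orig:{}
  [8..9]=∅  "dd"
  [0..2]=∅  "aba"
  [1..3]={S}  "bab"
  [2..4]=∅  "aba"
  [3..5]=∅  "bad"
  [4..6]=∅  "add"
  [5..7]=∅  "ddc"
  [6..8]={A}  "dcd"
  [7..9]=∅  "cdd"
  [0..3]=∅  "abab"
  [1..4]=∅  "baba"
  [2..5]=∅  "abad"
  [3..6]=∅  "badd"
  [4..7]=∅  "addc"
  [5..8]=∅  "ddcd"
  [6..9]={X3}  "dcdd"  orig:{}
  [0..4]=∅  "ababa"
  [1..5]=∅  "babad"
  [2..6]=∅  "abadd"
  [3..7]=∅  "baddc"
  [4..8]=∅  "addcd"
  [5..9]={A}  "ddcdd"
  [0..5]=∅  "ababad"
  [1..6]=∅  "babadd"
  [2..7]=∅  "abaddc"
  [3..8]=∅  "baddcd"
  [4..9]={A}  "addcdd"
  [0..6]=∅  "ababadd"
  [1..7]=∅  "babaddc"
  [2..8]=∅  "abaddcd"
  [3..9]={X4}  "baddcdd"  orig:{}
  [0..7]=∅  "ababaddc"
  [1..8]=∅  "babaddcd"
  [2..9]={S}  "abaddcdd"
  [0..8]=∅  "ababaddcd"
  [1..9]={B,X4}  "babaddcdd"  orig:{B}
  [0..9]={S}  "ababaddcdd"

S ∈ T[0,9] ⇒ YES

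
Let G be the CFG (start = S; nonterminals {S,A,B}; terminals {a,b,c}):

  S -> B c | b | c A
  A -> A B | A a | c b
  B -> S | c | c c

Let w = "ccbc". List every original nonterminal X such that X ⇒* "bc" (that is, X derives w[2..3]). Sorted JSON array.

CNF form of G:
  S -> B T1 | T1 A | b
  A -> A B | A T0 | T1 T2
  B -> B T1 | T1 A | T1 T1 | b | c
  T0 -> a
  T1 -> c
  T2 -> b

Fill CYK table bottom-up, restricted to cells inside w[2..3]:
  T[2,2] 'b' = {B,S,T2}  orig:{B,S}
  T[3,3] 'c' = {B,T1}  orig:{B}
  T[2,3] 'bc' = {B,S}

Original NTs in T[2,3] deriving "bc": ["B", "S"]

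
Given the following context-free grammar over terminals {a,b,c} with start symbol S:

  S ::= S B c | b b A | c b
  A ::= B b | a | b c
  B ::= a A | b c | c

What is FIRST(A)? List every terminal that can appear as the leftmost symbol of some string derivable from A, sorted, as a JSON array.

Compute FIRST by fixpoint:
[1]
  A via A→a: +{a}
  A via A→b c: +{b}
  B via B→a A: +{a}
  B via B→b c: +{b}
  B via B→c: +{c}
  S via S→b b A: +{b}
  S via S→c b: +{c}
  S: {b,c}  A: {a,b}  B: {a,b,c}
[2]
  A via A→B b: +{c}
  S: {b,c}  A: {a,b,c}  B: {a,b,c}
[3] — fixpoint
  S: {b,c}  A: {a,b,c}  B: {a,b,c}

FIRST(A) = ["a", "b", "c"]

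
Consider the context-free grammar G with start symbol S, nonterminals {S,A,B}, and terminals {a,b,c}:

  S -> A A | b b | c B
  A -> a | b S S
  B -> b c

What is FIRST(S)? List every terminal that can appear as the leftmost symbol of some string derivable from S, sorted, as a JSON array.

Compute FIRST by fixpoint:
round 1:
  A via A→a: +{a}
  A via A→b S S: +{b}
  B via B→b c: +{b}
  S via S→A A: +{a,b}
  S via S→c B: +{c}
  FIRST[S]={a,b,c}  FIRST[A]={a,b}  FIRST[B]={b}
round 2: (no change)
  FIRST[S]={a,b,c}  FIRST[A]={a,b}  FIRST[B]={b}

FIRST(S) = ["a", "b", "c"]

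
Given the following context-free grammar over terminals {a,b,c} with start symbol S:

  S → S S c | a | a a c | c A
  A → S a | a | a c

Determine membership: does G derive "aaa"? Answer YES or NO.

CNF form of G:
  S -> S X2 | T0 X3 | T1 A | a
  A -> S T0 | T0 T1 | a
  T0 -> a
  T1 -> c
  X2 -> S T1
  X3 -> T0 T1

Fill CYK table bottom-up:
  cell(0,0) a: {A,S,T0}  orig:{A,S}
  cell(1,1) a: {A,S,T0}  orig:{A,S}
  cell(2,2) a: {A,S,T0}  orig:{A,S}
  cell(0,1) aa: {A}
  cell(1,2) aa: {A}
  cell(0,2) aaa: ∅

S ∉ T[0,2] ⇒ NO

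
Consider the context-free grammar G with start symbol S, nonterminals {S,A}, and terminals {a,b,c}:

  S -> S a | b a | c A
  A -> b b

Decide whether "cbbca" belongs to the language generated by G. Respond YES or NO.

CNF form of G:
  S -> S T1 | T0 T1 | T2 A
  A -> T0 T0
  T0 -> b
  T1 -> a
  T2 -> c

Fill CYK table bottom-up:
  cell(0,0) c: {T2}  orig:{}
  cell(1,1) b: {T0}  orig:{}
  cell(2,2) b: {T0}  orig:{}
  cell(3,3) c: {T2}  orig:{}
  cell(4,4) a: {T1}  orig:{}
  cell(0,1) cb: ∅
  cell(1,2) bb: {A}
  cell(2,3) bc: ∅
  cell(3,4) ca: ∅
  cell(0,2) cbb: {S}
  cell(1,3) bbc: ∅
  cell(2,4) bca: ∅
  cell(0,3) cbbc: ∅
  cell(1,4) bbca: ∅
  cell(0,4) cbbca: ∅

S ∉ T[0,4] ⇒ NO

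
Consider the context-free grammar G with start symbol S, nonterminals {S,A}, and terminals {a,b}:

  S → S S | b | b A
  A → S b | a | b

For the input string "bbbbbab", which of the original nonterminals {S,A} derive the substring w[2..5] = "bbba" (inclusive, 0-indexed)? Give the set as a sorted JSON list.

Convert to CNF:
  S -> S S | T0 A | b
  A -> S T0 | a | b
  T0 -> b

Fill CYK table bottom-up (cells [i..j] with 2 ≤ i ≤ j ≤ 5 only):
  [2..2]={A,S,T0}  "b"  orig:{A,S}
  [3..3]={A,S,T0}  "b"  orig:{A,S}
  [4..4]={A,S,T0}  "b"  orig:{A,S}
  [5..5]={A}  "a"
  [2..3]={A,S}  "bb"
  [3..4]={A,S}  "bb"
  [4..5]={S}  "ba"
  [2..4]={A,S}  "bbb"
  [3..5]={S}  "bba"
  [2..5]={S}  "bbba"

Original NTs in T[2,5] deriving "bbba": ["S"]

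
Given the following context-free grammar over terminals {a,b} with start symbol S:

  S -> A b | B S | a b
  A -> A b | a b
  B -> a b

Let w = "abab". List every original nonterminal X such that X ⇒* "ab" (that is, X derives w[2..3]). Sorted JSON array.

Convert to CNF:
  S -> A T0 | B S | T1 T0
  A -> A T0 | T1 T0
  B -> T1 T0
  T0 -> b
  T1 -> a

CYK fill (cells [i..j] with 2 ≤ i ≤ j ≤ 3 only):
  cell(2,2) a: {T1}  orig:{}
  cell(3,3) b: {T0}  orig:{}
  cell(2,3) ab: {A,B,S}

Original NTs in T[2,3] deriving "ab": ["A", "B", "S"]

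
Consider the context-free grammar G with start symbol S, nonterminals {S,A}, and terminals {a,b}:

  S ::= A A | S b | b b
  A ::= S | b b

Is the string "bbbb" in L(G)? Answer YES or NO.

Convert to CNF:
  S -> A A | S T0 | T0 T0
  A -> A A | S T0 | T0 T0
  T0 -> b

CYK fill:
  T[0,0] 'b' = {T0}  orig:{}
  T[1,1] 'b' = {T0}  orig:{}
  T[2,2] 'b' = {T0}  orig:{}
  T[3,3] 'b' = {T0}  orig:{}
  T[0,1] 'bb' = {A,S}
  T[1,2] 'bb' = {A,S}
  T[2,3] 'bb' = {A,S}
  T[0,2] 'bbb' = {A,S}
  T[1,3] 'bbb' = {A,S}
  T[0,3] 'bbbb' = {A,S}

S ∈ T[0,3] ⇒ YES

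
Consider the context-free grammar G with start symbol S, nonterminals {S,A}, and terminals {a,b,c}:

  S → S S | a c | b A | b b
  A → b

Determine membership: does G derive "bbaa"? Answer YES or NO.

CNF form of G:
  S -> S S | T0 T1 | T2 A | T2 T2
  A -> b
  T0 -> a
  T1 -> c
  T2 -> b

Fill CYK table bottom-up:
  [0..0]={A,T2}  "b"  orig:{A}
  [1..1]={A,T2}  "b"  orig:{A}
  [2..2]={T0}  "a"  orig:{}
  [3..3]={T0}  "a"  orig:{}
  [0..1]={S}  "bb"
  [1..2]=∅  "ba"
  [2..3]=∅  "aa"
  [0..2]=∅  "bba"
  [1..3]=∅  "baa"
  [0..3]=∅  "bbaa"

S ∉ T[0,3] ⇒ NO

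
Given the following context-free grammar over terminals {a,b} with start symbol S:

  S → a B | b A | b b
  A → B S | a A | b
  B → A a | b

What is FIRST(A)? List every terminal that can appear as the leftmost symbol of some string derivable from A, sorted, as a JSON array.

FIRST iteration:
iter 1:
  A via A→a A: +{a}
  A via A→b: +{b}
  B via B→A a: +{a,b}
  S via S→a B: +{a}
  S via S→b A: +{b}
  FIRST[S]={a,b}  FIRST[A]={a,b}  FIRST[B]={a,b}
iter 2: (no change)
  FIRST[S]={a,b}  FIRST[A]={a,b}  FIRST[B]={a,b}

FIRST(A) = ["a", "b"]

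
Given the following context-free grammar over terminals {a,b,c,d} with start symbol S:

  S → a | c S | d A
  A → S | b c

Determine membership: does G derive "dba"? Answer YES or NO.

Convert to CNF:
  S -> T1 S | T2 A | a
  A -> T0 T1 | T1 S | T2 A | a
  T0 -> b
  T1 -> c
  T2 -> d

Fill CYK table bottom-up:
  T[0,0] 'd' = {T2}  orig:{}
  T[1,1] 'b' = {T0}  orig:{}
  T[2,2] 'a' = {A,S}
  T[0,1] 'db' = ∅
  T[1,2] 'ba' = ∅
  T[0,2] 'dba' = ∅

S ∉ T[0,2] ⇒ NO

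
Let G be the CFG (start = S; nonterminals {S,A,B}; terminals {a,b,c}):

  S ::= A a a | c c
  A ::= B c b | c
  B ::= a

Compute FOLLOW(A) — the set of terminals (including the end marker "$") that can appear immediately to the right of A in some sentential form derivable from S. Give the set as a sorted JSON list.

Compute FIRST by fixpoint:
round 1:
  A via A→c: +{c}
  B via B→a: +{a}
  S via S→A a a: +{c}
  FIRST[S]={c}  FIRST[A]={c}  FIRST[B]={a}
round 2:
  A via A→B c b: +{a}
  S via S→A a a: +{a}
  FIRST[S]={a,c}  FIRST[A]={a,c}  FIRST[B]={a}
round 3: (no change)
  FIRST[S]={a,c}  FIRST[A]={a,c}  FIRST[B]={a}

FOLLOW sets:
initialize: $ ∈ FOLLOW(S)
round 1:
  A→B c b: FOLLOW(B) ⊇ FIRST(c) = {c}; new: +{c}
  S→A a a: FOLLOW(A) ⊇ FIRST(a) = {a}; new: +{a}
  S: {$}  A: {a}  B: {c}
round 2: — fixpoint
  S: {$}  A: {a}  B: {c}

FOLLOW(A) = ["a"]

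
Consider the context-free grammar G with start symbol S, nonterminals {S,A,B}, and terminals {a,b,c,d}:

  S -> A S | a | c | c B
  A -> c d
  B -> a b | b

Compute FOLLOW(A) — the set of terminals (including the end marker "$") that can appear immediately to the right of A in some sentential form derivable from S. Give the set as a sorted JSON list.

FIRST sets, iterate to fixpoint:
iter 1:
  A via A→c d: +{c}
  B via B→a b: +{a}
  B via B→b: +{b}
  S via S→A S: +{c}
  S via S→a: +{a}
  FIRST[S]={a,c}  FIRST[A]={c}  FIRST[B]={a,b}
iter 2: — fixpoint
  FIRST[S]={a,c}  FIRST[A]={c}  FIRST[B]={a,b}

FOLLOW iteration:
seed FOLLOW(S) with $
iter 1:
  S→A S: FOLLOW(A) ⊇ FIRST(S) = {a,c}; new: +{a,c}
  S→c B: FOLLOW(B) ⊇ FOLLOW(S) ⊇ {$}; new: +{$}
  FOLLOW[S]={$}  FOLLOW[A]={a,c}  FOLLOW[B]={$}
iter 2: — fixpoint
  FOLLOW[S]={$}  FOLLOW[A]={a,c}  FOLLOW[B]={$}

FOLLOW(A) = ["a", "c"]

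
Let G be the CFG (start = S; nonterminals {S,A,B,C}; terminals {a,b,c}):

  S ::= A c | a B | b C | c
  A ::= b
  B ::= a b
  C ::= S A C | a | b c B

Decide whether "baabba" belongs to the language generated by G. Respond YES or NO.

CNF form of G:
  S -> A T2 | T0 B | T1 C | c
  A -> b
  B -> T0 T1
  C -> S X3 | T1 X4 | a
  T0 -> a
  T1 -> b
  T2 -> c
  X3 -> A C
  X4 -> T2 B

CYK table (by increasing span):
  cell(0,0) b: {A,T1}  orig:{A}
  cell(1,1) a: {C,T0}  orig:{C}
  cell(2,2) a: {C,T0}  orig:{C}
  cell(3,3) b: {A,T1}  orig:{A}
  cell(4,4) b: {A,T1}  orig:{A}
  cell(5,5) a: {C,T0}  orig:{C}
  cell(0,1) ba: {S,X3}  orig:{S}
  cell(1,2) aa: ∅
  cell(2,3) ab: {B}
  cell(3,4) bb: ∅
  cell(4,5) ba: {S,X3}  orig:{S}
  cell(0,2) baa: ∅
  cell(1,3) aab: {S}
  cell(2,4) abb: ∅
  cell(3,5) bba: ∅
  cell(0,3) baab: ∅
  cell(1,4) aabb: ∅
  cell(2,5) abba: ∅
  cell(0,4) baabb: ∅
  cell(1,5) aabba: {C}
  cell(0,5) baabba: {S,X3}  orig:{S}

S ∈ T[0,5] ⇒ YES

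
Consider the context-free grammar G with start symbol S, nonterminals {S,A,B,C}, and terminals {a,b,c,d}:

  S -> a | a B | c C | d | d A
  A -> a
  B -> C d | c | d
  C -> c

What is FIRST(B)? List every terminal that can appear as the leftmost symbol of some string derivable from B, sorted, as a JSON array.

FIRST sets, iterate to fixpoint:
iter 1:
  A via A→a: +{a}
  B via B→c: +{c}
  B via B→d: +{d}
  C via C→c: +{c}
  S via S→a: +{a}
  S via S→c C: +{c}
  S via S→d: +{d}
  FIRST[S]={a,c,d}  FIRST[A]={a}  FIRST[B]={c,d}  FIRST[C]={c}
iter 2: (stable)
  FIRST[S]={a,c,d}  FIRST[A]={a}  FIRST[B]={c,d}  FIRST[C]={c}

FIRST(B) = ["c", "d"]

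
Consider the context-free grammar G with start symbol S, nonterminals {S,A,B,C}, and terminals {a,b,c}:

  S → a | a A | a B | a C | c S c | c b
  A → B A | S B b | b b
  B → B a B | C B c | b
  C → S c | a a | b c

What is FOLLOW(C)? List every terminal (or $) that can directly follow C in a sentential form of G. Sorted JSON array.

FIRST iteration:
round 1:
  A via A→b b: +{b}
  B via B→b: +{b}
  C via C→a a: +{a}
  C via C→b c: +{b}
  S via S→a: +{a}
  S via S→c S c: +{c}
  FIRST(S)={a,c}  FIRST(A)={b}  FIRST(B)={b}  FIRST(C)={a,b}
round 2:
  A via A→S B b: +{a,c}
  B via B→C B c: +{a}
  C via C→S c: +{c}
  FIRST(S)={a,c}  FIRST(A)={a,b,c}  FIRST(B)={a,b}  FIRST(C)={a,b,c}
round 3:
  B via B→C B c: +{c}
  FIRST(S)={a,c}  FIRST(A)={a,b,c}  FIRST(B)={a,b,c}  FIRST(C)={a,b,c}
round 4: done
  FIRST(S)={a,c}  FIRST(A)={a,b,c}  FIRST(B)={a,b,c}  FIRST(C)={a,b,c}

Compute FOLLOW by fixpoint:
initialize: $ ∈ FOLLOW(S)
iter 1:
  A→B A: FOLLOW(B) ⊇ FIRST(A) = {a,b,c}; new: +{a,b,c}
  A→S B b: FOLLOW(S) ⊇ FIRST(B) = {a,b,c}; new: +{a,b,c}
  B→C B c: FOLLOW(C) ⊇ FIRST(B) = {a,b,c}; new: +{a,b,c}
  S→a A: FOLLOW(A) ⊇ FOLLOW(S) ⊇ {$,a,b,c}; new: +{$,a,b,c}
  S→a B: FOLLOW(B) ⊇ FOLLOW(S) ⊇ {$,a,b,c}; new: +{$}
  S→a C: FOLLOW(C) ⊇ FOLLOW(S) ⊇ {$,a,b,c}; new: +{$}
  S: {$,a,b,c}  A: {$,a,b,c}  B: {$,a,b,c}  C: {$,a,b,c}
iter 2: (stable)
  S: {$,a,b,c}  A: {$,a,b,c}  B: {$,a,b,c}  C: {$,a,b,c}

FOLLOW(C) = ["$", "a", "b", "c"]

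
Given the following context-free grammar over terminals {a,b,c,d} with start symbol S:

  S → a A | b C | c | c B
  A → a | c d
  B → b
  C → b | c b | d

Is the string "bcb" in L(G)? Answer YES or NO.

Convert to CNF:
  S -> T0 B | T2 C | T3 A | c
  A -> T0 T1 | a
  B -> b
  C -> T0 T2 | b | d
  T0 -> c
  T1 -> d
  T2 -> b
  T3 -> a

Fill CYK table bottom-up:
  cell(0,0) b: {B,C,T2}  orig:{B,C}
  cell(1,1) c: {S,T0}  orig:{S}
  cell(2,2) b: {B,C,T2}  orig:{B,C}
  cell(0,1) bc: ∅
  cell(1,2) cb: {C,S}
  cell(0,2) bcb: {S}

S ∈ T[0,2] ⇒ YES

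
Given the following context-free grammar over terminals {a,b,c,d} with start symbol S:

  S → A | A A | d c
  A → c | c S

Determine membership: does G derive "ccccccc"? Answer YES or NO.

CNF form of G:
  S -> A A | T0 S | T1 T0 | c
  A -> T0 S | c
  T0 -> c
  T1 -> d

CYK table (by increasing span):
  T[0,0] 'c' = {A,S,T0}  orig:{A,S}
  T[1,1] 'c' = {A,S,T0}  orig:{A,S}
  T[2,2] 'c' = {A,S,T0}  orig:{A,S}
  T[3,3] 'c' = {A,S,T0}  orig:{A,S}
  T[4,4] 'c' = {A,S,T0}  orig:{A,S}
  T[5,5] 'c' = {A,S,T0}  orig:{A,S}
  T[6,6] 'c' = {A,S,T0}  orig:{A,S}
  T[0,1] 'cc' = {A,S}
  T[1,2] 'cc' = {A,S}
  T[2,3] 'cc' = {A,S}
  T[3,4] 'cc' = {A,S}
  T[4,5] 'cc' = {A,S}
  T[5,6] 'cc' = {A,S}
  T[0,2] 'ccc' = {A,S}
  T[1,3] 'ccc' = {A,S}
  T[2,4] 'ccc' = {A,S}
  T[3,5] 'ccc' = {A,S}
  T[4,6] 'ccc' = {A,S}
  T[0,3] 'cccc' = {A,S}
  T[1,4] 'cccc' = {A,S}
  T[2,5] 'cccc' = {A,S}
  T[3,6] 'cccc' = {A,S}
  T[0,4] 'ccccc' = {A,S}
  T[1,5] 'ccccc' = {A,S}
  T[2,6] 'ccccc' = {A,S}
  T[0,5] 'cccccc' = {A,S}
  T[1,6] 'cccccc' = {A,S}
  T[0,6] 'ccccccc' = {A,S}

S ∈ T[0,6] ⇒ YES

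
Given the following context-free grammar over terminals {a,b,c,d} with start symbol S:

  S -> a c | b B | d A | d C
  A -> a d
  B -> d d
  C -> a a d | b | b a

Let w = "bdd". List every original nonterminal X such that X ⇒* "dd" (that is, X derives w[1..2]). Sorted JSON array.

Convert to CNF:
  S -> T0 T3 | T1 A | T1 C | T2 B
  A -> T0 T1
  B -> T1 T1
  C -> T0 X4 | T2 T0 | b
  T0 -> a
  T1 -> d
  T2 -> b
  T3 -> c
  X4 -> T0 T1

CYK table (by increasing span) (cells [i..j] with 1 ≤ i ≤ j ≤ 2 only):
  T[1,1] 'd' = {T1}  orig:{}
  T[2,2] 'd' = {T1}  orig:{}
  T[1,2] 'dd' = {B}

Original NTs in T[1,2] deriving "dd": ["B"]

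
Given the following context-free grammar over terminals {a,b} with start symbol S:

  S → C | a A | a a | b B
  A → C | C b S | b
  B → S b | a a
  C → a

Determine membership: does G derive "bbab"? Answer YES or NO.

Convert to CNF:
  S -> T0 B | T1 A | T1 T1 | a
  A -> C X2 | a | b
  B -> S T0 | T1 T1
  C -> a
  T0 -> b
  T1 -> a
  X2 -> T0 S

CYK fill:
  cell(0,0) b: {A,T0}  orig:{A}
  cell(1,1) b: {A,T0}  orig:{A}
  cell(2,2) a: {A,C,S,T1}  orig:{A,C,S}
  cell(3,3) b: {A,T0}  orig:{A}
  cell(0,1) bb: ∅
  cell(1,2) ba: {X2}  orig:{}
  cell(2,3) ab: {B,S}
  cell(0,2) bba: ∅
  cell(1,3) bab: {S,X2}  orig:{S}
  cell(0,3) bbab: {X2}  orig:{}

S ∉ T[0,3] ⇒ NO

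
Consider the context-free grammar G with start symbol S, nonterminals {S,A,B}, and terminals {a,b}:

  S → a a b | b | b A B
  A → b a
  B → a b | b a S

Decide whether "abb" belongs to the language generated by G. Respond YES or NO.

CNF form of G:
  S -> T0 X4 | T1 X3 | b
  A -> T0 T1
  B -> T0 X2 | T1 T0
  T0 -> b
  T1 -> a
  X2 -> T1 S
  X3 -> T1 T0
  X4 -> A B

CYK table (by increasing span):
  cell(0,0) a: {T1}  orig:{}
  cell(1,1) b: {S,T0}  orig:{S}
  cell(2,2) b: {S,T0}  orig:{S}
  cell(0,1) ab: {B,X2,X3}  orig:{B}
  cell(1,2) bb: ∅
  cell(0,2) abb: ∅

S ∉ T[0,2] ⇒ NO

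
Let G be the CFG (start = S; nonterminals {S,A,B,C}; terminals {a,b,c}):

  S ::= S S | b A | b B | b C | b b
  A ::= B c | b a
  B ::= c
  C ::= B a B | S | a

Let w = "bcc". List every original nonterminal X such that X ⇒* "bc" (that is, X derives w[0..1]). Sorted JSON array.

CNF form of G:
  S -> S S | T1 A | T1 B | T1 C | T1 T1
  A -> B T0 | T1 T2
  B -> c
  C -> B X3 | S S | T1 A | T1 B | T1 C | T1 T1 | a
  T0 -> c
  T1 -> b
  T2 -> a
  X3 -> T2 B

CYK fill, restricted to cells inside w[0..1]:
  cell(0,0) b: {T1}  orig:{}
  cell(1,1) c: {B,T0}  orig:{B}
  cell(0,1) bc: {C,S}

Original NTs in T[0,1] deriving "bc": ["C", "S"]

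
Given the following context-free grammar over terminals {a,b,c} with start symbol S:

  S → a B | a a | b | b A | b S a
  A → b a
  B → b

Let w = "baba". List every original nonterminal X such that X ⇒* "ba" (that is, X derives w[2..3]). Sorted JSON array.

CNF form of G:
  S -> T0 A | T0 X2 | T1 B | T1 T1 | b
  A -> T0 T1
  B -> b
  T0 -> b
  T1 -> a
  X2 -> S T1

Fill CYK table bottom-up (cells [i..j] with 2 ≤ i ≤ j ≤ 3 only):
  [2..2]={B,S,T0}  "b"  orig:{B,S}
  [3..3]={T1}  "a"  orig:{}
  [2..3]={A,X2}  "ba"  orig:{A}

Original NTs in T[2,3] deriving "ba": ["A"]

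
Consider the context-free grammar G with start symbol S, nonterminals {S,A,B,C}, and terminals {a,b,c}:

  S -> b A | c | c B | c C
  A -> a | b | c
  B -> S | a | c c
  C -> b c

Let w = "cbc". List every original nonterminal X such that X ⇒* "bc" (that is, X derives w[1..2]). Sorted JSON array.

Convert to CNF:
  S -> T0 A | T1 B | T1 C | c
  A -> a | b | c
  B -> T0 A | T1 B | T1 C | T1 T1 | a | c
  C -> T0 T1
  T0 -> b
  T1 -> c

CYK table (by increasing span) (cells [i..j] with 1 ≤ i ≤ j ≤ 2 only):
  cell(1,1) b: {A,T0}  orig:{A}
  cell(2,2) c: {A,B,S,T1}  orig:{A,B,S}
  cell(1,2) bc: {B,C,S}

Original NTs in T[1,2] deriving "bc": ["B", "C", "S"]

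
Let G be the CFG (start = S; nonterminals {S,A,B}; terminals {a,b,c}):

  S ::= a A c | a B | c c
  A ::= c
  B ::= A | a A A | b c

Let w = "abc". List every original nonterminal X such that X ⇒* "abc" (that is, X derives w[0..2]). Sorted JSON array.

Convert to CNF:
  S -> T0 B | T0 X4 | T2 T2
  A -> c
  B -> T0 X3 | T1 T2 | c
  T0 -> a
  T1 -> b
  T2 -> c
  X3 -> A A
  X4 -> A T2

CYK fill, restricted to cells inside w[0..2]:
  T[0,0] 'a' = {T0}  orig:{}
  T[1,1] 'b' = {T1}  orig:{}
  T[2,2] 'c' = {A,B,T2}  orig:{A,B}
  T[0,1] 'ab' = ∅
  T[1,2] 'bc' = {B}
  T[0,2] 'abc' = {S}

Original NTs in T[0,2] deriving "abc": ["S"]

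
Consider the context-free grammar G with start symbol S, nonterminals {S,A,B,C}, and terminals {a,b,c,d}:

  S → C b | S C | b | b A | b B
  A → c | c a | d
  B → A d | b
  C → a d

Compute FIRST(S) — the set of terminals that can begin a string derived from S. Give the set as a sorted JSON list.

FIRST iteration:
round 1:
  A via A→c: +{c}
  A via A→d: +{d}
  B via B→A d: +{c,d}
  B via B→b: +{b}
  C via C→a d: +{a}
  S via S→C b: +{a}
  S via S→b: +{b}
  S: {a,b}  A: {c,d}  B: {b,c,d}  C: {a}
round 2: (stable)
  S: {a,b}  A: {c,d}  B: {b,c,d}  C: {a}

FIRST(S) = ["a", "b"]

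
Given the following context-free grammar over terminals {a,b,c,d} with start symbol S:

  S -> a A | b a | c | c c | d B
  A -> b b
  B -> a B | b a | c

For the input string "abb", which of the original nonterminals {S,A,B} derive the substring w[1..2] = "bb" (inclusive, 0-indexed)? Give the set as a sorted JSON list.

CNF form of G:
  S -> T0 T1 | T1 A | T2 T2 | T3 B | c
  A -> T0 T0
  B -> T0 T1 | T1 B | c
  T0 -> b
  T1 -> a
  T2 -> c
  T3 -> d

CYK fill, restricted to cells inside w[1..2]:
  T[1,1] 'b' = {T0}  orig:{}
  T[2,2] 'b' = {T0}  orig:{}
  T[1,2] 'bb' = {A}

Original NTs in T[1,2] deriving "bb": ["A"]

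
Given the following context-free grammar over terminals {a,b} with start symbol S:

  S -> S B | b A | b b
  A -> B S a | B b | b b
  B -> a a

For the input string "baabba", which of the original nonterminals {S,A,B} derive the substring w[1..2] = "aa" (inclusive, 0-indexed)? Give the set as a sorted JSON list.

Convert to CNF:
  S -> S B | T1 A | T1 T1
  A -> B T1 | B X2 | T1 T1
  B -> T0 T0
  T0 -> a
  T1 -> b
  X2 -> S T0

Fill CYK table bottom-up (cells [i..j] with 1 ≤ i ≤ j ≤ 2 only):
  T[1,1] 'a' = {T0}  orig:{}
  T[2,2] 'a' = {T0}  orig:{}
  T[1,2] 'aa' = {B}

Original NTs in T[1,2] deriving "aa": ["B"]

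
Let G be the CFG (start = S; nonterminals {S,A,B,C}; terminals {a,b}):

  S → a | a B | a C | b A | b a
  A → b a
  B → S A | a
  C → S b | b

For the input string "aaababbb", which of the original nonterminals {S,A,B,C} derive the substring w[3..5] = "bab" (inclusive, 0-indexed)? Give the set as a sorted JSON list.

Convert to CNF:
  S -> T0 A | T0 T1 | T1 B | T1 C | a
  A -> T0 T1
  B -> S A | a
  C -> S T0 | b
  T0 -> b
  T1 -> a

CYK fill — only the sub-triangle for w[3..5]:
  [3..3]={C,T0}  "b"  orig:{C}
  [4..4]={B,S,T1}  "a"  orig:{B,S}
  [5..5]={C,T0}  "b"  orig:{C}
  [3..4]={A,S}  "ba"
  [4..5]={C,S}  "ab"
  [3..5]={C}  "bab"

Original NTs in T[3,5] deriving "bab": ["C"]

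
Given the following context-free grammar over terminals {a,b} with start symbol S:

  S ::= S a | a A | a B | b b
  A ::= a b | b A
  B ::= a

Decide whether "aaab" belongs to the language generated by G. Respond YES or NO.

CNF form of G:
  S -> S T0 | T0 A | T0 B | T1 T1
  A -> T0 T1 | T1 A
  B -> a
  T0 -> a
  T1 -> b

CYK fill:
  [0..0]={B,T0}  "a"  orig:{B}
  [1..1]={B,T0}  "a"  orig:{B}
  [2..2]={B,T0}  "a"  orig:{B}
  [3..3]={T1}  "b"  orig:{}
  [0..1]={S}  "aa"
  [1..2]={S}  "aa"
  [2..3]={A}  "ab"
  [0..2]={S}  "aaa"
  [1..3]={S}  "aab"
  [0..3]=∅  "aaab"

S ∉ T[0,3] ⇒ NO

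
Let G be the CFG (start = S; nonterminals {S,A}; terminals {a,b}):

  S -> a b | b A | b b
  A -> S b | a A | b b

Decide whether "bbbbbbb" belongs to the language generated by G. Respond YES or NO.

CNF form of G:
  S -> T0 A | T0 T0 | T1 T0
  A -> S T0 | T0 T0 | T1 A
  T0 -> b
  T1 -> a

Fill CYK table bottom-up:
  [0..0]={T0}  "b"  orig:{}
  [1..1]={T0}  "b"  orig:{}
  [2..2]={T0}  "b"  orig:{}
  [3..3]={T0}  "b"  orig:{}
  [4..4]={T0}  "b"  orig:{}
  [5..5]={T0}  "b"  orig:{}
  [6..6]={T0}  "b"  orig:{}
  [0..1]={A,S}  "bb"
  [1..2]={A,S}  "bb"
  [2..3]={A,S}  "bb"
  [3..4]={A,S}  "bb"
  [4..5]={A,S}  "bb"
  [5..6]={A,S}  "bb"
  [0..2]={A,S}  "bbb"
  [1..3]={A,S}  "bbb"
  [2..4]={A,S}  "bbb"
  [3..5]={A,S}  "bbb"
  [4..6]={A,S}  "bbb"
  [0..3]={A,S}  "bbbb"
  [1..4]={A,S}  "bbbb"
  [2..5]={A,S}  "bbbb"
  [3..6]={A,S}  "bbbb"
  [0..4]={A,S}  "bbbbb"
  [1..5]={A,S}  "bbbbb"
  [2..6]={A,S}  "bbbbb"
  [0..5]={A,S}  "bbbbbb"
  [1..6]={A,S}  "bbbbbb"
  [0..6]={A,S}  "bbbbbbb"

S ∈ T[0,6] ⇒ YES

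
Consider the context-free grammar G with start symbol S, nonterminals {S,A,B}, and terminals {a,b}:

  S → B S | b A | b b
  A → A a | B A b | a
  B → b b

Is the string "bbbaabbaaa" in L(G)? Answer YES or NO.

Convert to CNF:
  S -> B S | T1 A | T1 T1
  A -> A T0 | B X2 | a
  B -> T1 T1
  T0 -> a
  T1 -> b
  X2 -> A T1

CYK fill:
  T[0,0] 'b' = {T1}  orig:{}
  T[1,1] 'b' = {T1}  orig:{}
  T[2,2] 'b' = {T1}  orig:{}
  T[3,3] 'a' = {A,T0}  orig:{A}
  T[4,4] 'a' = {A,T0}  orig:{A}
  T[5,5] 'b' = {T1}  orig:{}
  T[6,6] 'b' = {T1}  orig:{}
  T[7,7] 'a' = {A,T0}  orig:{A}
  T[8,8] 'a' = {A,T0}  orig:{A}
  T[9,9] 'a' = {A,T0}  orig:{A}
  T[0,1] 'bb' = {B,S}
  T[1,2] 'bb' = {B,S}
  T[2,3] 'ba' = {S}
  T[3,4] 'aa' = {A}
  T[4,5] 'ab' = {X2}  orig:{}
  T[5,6] 'bb' = {B,S}
  T[6,7] 'ba' = {S}
  T[7,8] 'aa' = {A}
  T[8,9] 'aa' = {A}
  T[0,2] 'bbb' = ∅
  T[1,3] 'bba' = ∅
  T[2,4] 'baa' = {S}
  T[3,5] 'aab' = {X2}  orig:{}
  T[4,6] 'abb' = ∅
  T[5,7] 'bba' = ∅
  T[6,8] 'baa' = {S}
  T[7,9] 'aaa' = {A}
  T[0,3] 'bbba' = {S}
  T[1,4] 'bbaa' = ∅
  T[2,5] 'baab' = ∅
  T[3,6] 'aabb' = ∅
  T[4,7] 'abba' = ∅
  T[5,8] 'bbaa' = ∅
  T[6,9] 'baaa' = {S}
  T[0,4] 'bbbaa' = {S}
  T[1,5] 'bbaab' = {A}
  T[2,6] 'baabb' = ∅
  T[3,7] 'aabba' = ∅
  T[4,8] 'abbaa' = ∅
  T[5,9] 'bbaaa' = ∅
  T[0,5] 'bbbaab' = {S}
  T[1,6] 'bbaabb' = {X2}  orig:{}
  T[2,7] 'baabba' = ∅
  T[3,8] 'aabbaa' = ∅
  T[4,9] 'abbaaa' = ∅
  T[0,6] 'bbbaabb' = ∅
  T[1,7] 'bbaabba' = ∅
  T[2,8] 'baabbaa' = ∅
  T[3,9] 'aabbaaa' = ∅
  T[0,7] 'bbbaabba' = ∅
  T[1,8] 'bbaabbaa' = ∅
  T[2,9] 'baabbaaa' = ∅
  T[0,8] 'bbbaabbaa' = ∅
  T[1,9] 'bbaabbaaa' = ∅
  T[0,9] 'bbbaabbaaa' = ∅

S ∉ T[0,9] ⇒ NO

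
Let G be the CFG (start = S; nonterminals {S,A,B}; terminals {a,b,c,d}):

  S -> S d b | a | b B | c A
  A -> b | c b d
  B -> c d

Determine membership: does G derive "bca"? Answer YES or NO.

Convert to CNF:
  S -> S X4 | T0 A | T1 B | a
  A -> T0 X3 | b
  B -> T0 T2
  T0 -> c
  T1 -> b
  T2 -> d
  X3 -> T1 T2
  X4 -> T2 T1

CYK fill:
  [0..0]={A,T1}  "b"  orig:{A}
  [1..1]={T0}  "c"  orig:{}
  [2..2]={S}  "a"
  [0..1]=∅  "bc"
  [1..2]=∅  "ca"
  [0..2]=∅  "bca"

S ∉ T[0,2] ⇒ NO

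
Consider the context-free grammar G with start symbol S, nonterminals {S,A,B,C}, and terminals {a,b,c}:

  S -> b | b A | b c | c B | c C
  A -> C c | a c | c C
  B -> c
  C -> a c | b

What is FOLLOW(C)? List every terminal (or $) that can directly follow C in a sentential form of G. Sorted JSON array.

FIRST iteration:
round 1:
  A via A→a c: +{a}
  A via A→c C: +{c}
  B via B→c: +{c}
  C via C→a c: +{a}
  C via C→b: +{b}
  S via S→b: +{b}
  S via S→c B: +{c}
  FIRST[S]={b,c}  FIRST[A]={a,c}  FIRST[B]={c}  FIRST[C]={a,b}
round 2:
  A via A→C c: +{b}
  FIRST[S]={b,c}  FIRST[A]={a,b,c}  FIRST[B]={c}  FIRST[C]={a,b}
round 3: done
  FIRST[S]={b,c}  FIRST[A]={a,b,c}  FIRST[B]={c}  FIRST[C]={a,b}

Compute FOLLOW by fixpoint:
seed FOLLOW(S) with $
pass 1:
  A→C c: FOLLOW(C) ⊇ FIRST(c) = {c}; new: +{c}
  S→b A: FOLLOW(A) ⊇ FOLLOW(S) ⊇ {$}; new: +{$}
  S→c B: FOLLOW(B) ⊇ FOLLOW(S) ⊇ {$}; new: +{$}
  S→c C: FOLLOW(C) ⊇ FOLLOW(S) ⊇ {$}; new: +{$}
  S: {$}  A: {$}  B: {$}  C: {$,c}
pass 2: (no change)
  S: {$}  A: {$}  B: {$}  C: {$,c}

FOLLOW(C) = ["$", "c"]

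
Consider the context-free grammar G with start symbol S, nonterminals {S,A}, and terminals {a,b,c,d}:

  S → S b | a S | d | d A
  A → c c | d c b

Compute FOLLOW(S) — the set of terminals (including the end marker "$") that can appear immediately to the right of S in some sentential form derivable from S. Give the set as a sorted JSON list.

FIRST iteration:
iter 1:
  A via A→c c: +{c}
  A via A→d c b: +{d}
  S via S→a S: +{a}
  S via S→d: +{d}
  S: {a,d}  A: {c,d}
iter 2: done
  S: {a,d}  A: {c,d}

Compute FOLLOW by fixpoint:
FOLLOW(S) := {$}
[1]
  S→S b: FOLLOW(S) ⊇ FIRST(b) = {b}; new: +{b}
  S→d A: FOLLOW(A) ⊇ FOLLOW(S) ⊇ {$,b}; new: +{$,b}
  FOLLOW(S)={$,b}  FOLLOW(A)={$,b}
[2] (stable)
  FOLLOW(S)={$,b}  FOLLOW(A)={$,b}

FOLLOW(S) = ["$", "b"]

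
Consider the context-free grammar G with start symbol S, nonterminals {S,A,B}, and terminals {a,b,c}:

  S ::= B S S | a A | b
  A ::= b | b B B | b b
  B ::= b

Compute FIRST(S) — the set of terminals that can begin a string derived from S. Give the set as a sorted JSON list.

FIRST iteration:
iter 1:
  A via A→b: +{b}
  B via B→b: +{b}
  S via S→B S S: +{b}
  S via S→a A: +{a}
  S: {a,b}  A: {b}  B: {b}
iter 2: — fixpoint
  S: {a,b}  A: {b}  B: {b}

FIRST(S) = ["a", "b"]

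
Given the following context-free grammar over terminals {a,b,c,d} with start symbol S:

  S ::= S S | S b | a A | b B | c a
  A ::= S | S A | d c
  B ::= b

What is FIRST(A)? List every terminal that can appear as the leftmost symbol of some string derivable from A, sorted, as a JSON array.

FIRST sets, iterate to fixpoint:
pass 1:
  A via A→d c: +{d}
  B via B→b: +{b}
  S via S→a A: +{a}
  S via S→b B: +{b}
  S via S→c a: +{c}
  FIRST[S]={a,b,c}  FIRST[A]={d}  FIRST[B]={b}
pass 2:
  A via A→S: +{a,b,c}
  FIRST[S]={a,b,c}  FIRST[A]={a,b,c,d}  FIRST[B]={b}
pass 3: (stable)
  FIRST[S]={a,b,c}  FIRST[A]={a,b,c,d}  FIRST[B]={b}

FIRST(A) = ["a", "b", "c", "d"]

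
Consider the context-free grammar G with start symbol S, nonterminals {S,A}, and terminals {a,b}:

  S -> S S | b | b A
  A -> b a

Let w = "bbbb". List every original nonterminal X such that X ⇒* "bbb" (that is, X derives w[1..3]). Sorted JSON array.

CNF form of G:
  S -> S S | T0 A | b
  A -> T0 T1
  T0 -> b
  T1 -> a

CYK fill (cells [i..j] with 1 ≤ i ≤ j ≤ 3 only):
  [1..1]={S,T0}  "b"  orig:{S}
  [2..2]={S,T0}  "b"  orig:{S}
  [3..3]={S,T0}  "b"  orig:{S}
  [1..2]={S}  "bb"
  [2..3]={S}  "bb"
  [1..3]={S}  "bbb"

Original NTs in T[1,3] deriving "bbb": ["S"]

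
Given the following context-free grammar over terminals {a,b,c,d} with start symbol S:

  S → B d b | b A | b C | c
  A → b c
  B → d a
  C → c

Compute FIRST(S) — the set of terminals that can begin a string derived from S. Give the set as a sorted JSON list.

FIRST sets, iterate to fixpoint:
round 1:
  A via A→b c: +{b}
  B via B→d a: +{d}
  C via C→c: +{c}
  S via S→B d b: +{d}
  S via S→b A: +{b}
  S via S→c: +{c}
  FIRST[S]={b,c,d}  FIRST[A]={b}  FIRST[B]={d}  FIRST[C]={c}
round 2: (no change)
  FIRST[S]={b,c,d}  FIRST[A]={b}  FIRST[B]={d}  FIRST[C]={c}

FIRST(S) = ["b", "c", "d"]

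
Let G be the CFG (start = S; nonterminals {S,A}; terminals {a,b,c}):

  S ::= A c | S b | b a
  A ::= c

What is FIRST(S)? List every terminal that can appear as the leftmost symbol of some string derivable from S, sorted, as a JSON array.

FIRST sets, iterate to fixpoint:
[1]
  A via A→c: +{c}
  S via S→A c: +{c}
  S via S→b a: +{b}
  FIRST(S)={b,c}  FIRST(A)={c}
[2] — fixpoint
  FIRST(S)={b,c}  FIRST(A)={c}

FIRST(S) = ["b", "c"]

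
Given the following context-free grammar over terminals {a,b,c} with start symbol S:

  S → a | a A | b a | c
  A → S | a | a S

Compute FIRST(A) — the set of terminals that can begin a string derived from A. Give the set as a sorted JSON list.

Compute FIRST by fixpoint:
round 1:
  A via A→a: +{a}
  S via S→a: +{a}
  S via S→b a: +{b}
  S via S→c: +{c}
  FIRST(S)={a,b,c}  FIRST(A)={a}
round 2:
  A via A→S: +{b,c}
  FIRST(S)={a,b,c}  FIRST(A)={a,b,c}
round 3: — fixpoint
  FIRST(S)={a,b,c}  FIRST(A)={a,b,c}

FIRST(A) = ["a", "b", "c"]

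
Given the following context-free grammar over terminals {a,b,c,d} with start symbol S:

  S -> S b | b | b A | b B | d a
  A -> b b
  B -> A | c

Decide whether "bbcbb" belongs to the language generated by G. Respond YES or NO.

CNF form of G:
  S -> S T0 | T0 A | T0 B | T1 T2 | b
  A -> T0 T0
  B -> T0 T0 | c
  T0 -> b
  T1 -> d
  T2 -> a

CYK table (by increasing span):
  T[0,0] 'b' = {S,T0}  orig:{S}
  T[1,1] 'b' = {S,T0}  orig:{S}
  T[2,2] 'c' = {B}
  T[3,3] 'b' = {S,T0}  orig:{S}
  T[4,4] 'b' = {S,T0}  orig:{S}
  T[0,1] 'bb' = {A,B,S}
  T[1,2] 'bc' = {S}
  T[2,3] 'cb' = ∅
  T[3,4] 'bb' = {A,B,S}
  T[0,2] 'bbc' = ∅
  T[1,3] 'bcb' = {S}
  T[2,4] 'cbb' = ∅
  T[0,3] 'bbcb' = ∅
  T[1,4] 'bcbb' = {S}
  T[0,4] 'bbcbb' = ∅

S ∉ T[0,4] ⇒ NO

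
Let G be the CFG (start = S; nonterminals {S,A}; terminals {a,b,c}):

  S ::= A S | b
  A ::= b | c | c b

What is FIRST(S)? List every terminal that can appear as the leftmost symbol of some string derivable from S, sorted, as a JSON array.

Compute FIRST by fixpoint:
iter 1:
  A via A→b: +{b}
  A via A→c: +{c}
  S via S→A S: +{b,c}
  S: {b,c}  A: {b,c}
iter 2: (stable)
  S: {b,c}  A: {b,c}

FIRST(S) = ["b", "c"]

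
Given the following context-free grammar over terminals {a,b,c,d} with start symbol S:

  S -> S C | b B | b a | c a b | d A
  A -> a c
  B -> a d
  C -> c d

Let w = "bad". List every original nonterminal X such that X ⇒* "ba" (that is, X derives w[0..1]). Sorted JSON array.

CNF form of G:
  S -> S C | T1 X4 | T2 A | T3 B | T3 T0
  A -> T0 T1
  B -> T0 T2
  C -> T1 T2
  T0 -> a
  T1 -> c
  T2 -> d
  T3 -> b
  X4 -> T0 T3

Fill CYK table bottom-up — only the sub-triangle for w[0..1]:
  [0..0]={T3}  "b"  orig:{}
  [1..1]={T0}  "a"  orig:{}
  [0..1]={S}  "ba"

Original NTs in T[0,1] deriving "ba": ["S"]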